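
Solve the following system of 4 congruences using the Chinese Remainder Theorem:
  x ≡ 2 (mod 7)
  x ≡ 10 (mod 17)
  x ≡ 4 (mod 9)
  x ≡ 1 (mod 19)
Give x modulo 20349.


Product of moduli M = 7 · 17 · 9 · 19 = 20349.
Merge one congruence at a time:
  Start: x ≡ 2 (mod 7).
  Combine with x ≡ 10 (mod 17); new modulus lcm = 119.
    Write x = 2 + 7·t and substitute into x ≡ 10 (mod 17): 7·t ≡ 10 − 2 = 8 (mod 17).
    The inverse of 7 mod 17 is 5 (since 7·5 = 35 = 2·17 + 1), so t ≡ 5·8 = 40 ≡ 6 (mod 17).
    Then x = 2 + 7·6 = 44, valid modulo lcm(7, 17) = 119: x ≡ 44 (mod 119).
  Combine with x ≡ 4 (mod 9); new modulus lcm = 1071.
    Write x = 44 + 119·t and substitute into x ≡ 4 (mod 9): 119·t ≡ 4 − 44 = -40 (mod 9).
    Reduce coefficients mod 9: 2·t ≡ 5 (mod 9).
    The inverse of 2 mod 9 is 5 (since 2·5 = 10 = 1·9 + 1), so t ≡ 5·5 = 25 ≡ 7 (mod 9).
    Then x = 44 + 119·7 = 877, valid modulo lcm(119, 9) = 1071: x ≡ 877 (mod 1071).
  Combine with x ≡ 1 (mod 19); new modulus lcm = 20349.
    Write x = 877 + 1071·t and substitute into x ≡ 1 (mod 19): 1071·t ≡ 1 − 877 = -876 (mod 19).
    Reduce coefficients mod 19: 7·t ≡ 17 (mod 19).
    The inverse of 7 mod 19 is 11 (since 7·11 = 77 = 4·19 + 1), so t ≡ 11·17 = 187 ≡ 16 (mod 19).
    Then x = 877 + 1071·16 = 18013, valid modulo lcm(1071, 19) = 20349: x ≡ 18013 (mod 20349).
Verify against each original: 18013 mod 7 = 2, 18013 mod 17 = 10, 18013 mod 9 = 4, 18013 mod 19 = 1.

x ≡ 18013 (mod 20349).


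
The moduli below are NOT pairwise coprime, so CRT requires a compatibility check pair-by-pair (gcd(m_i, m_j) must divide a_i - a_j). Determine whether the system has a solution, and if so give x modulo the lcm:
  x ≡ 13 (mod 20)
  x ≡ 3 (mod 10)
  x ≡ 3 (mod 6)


Moduli 20, 10, 6 are not pairwise coprime, so CRT works modulo lcm(m_i) when all pairwise compatibility conditions hold.
Pairwise compatibility: gcd(m_i, m_j) must divide a_i - a_j for every pair.
Merge one congruence at a time:
  Start: x ≡ 13 (mod 20).
  Combine with x ≡ 3 (mod 10): gcd(20, 10) = 10; 3 - 13 = -10, which IS divisible by 10, so compatible.
    Write x = 13 + 20·t and substitute into x ≡ 3 (mod 10): 20·t ≡ 3 − 13 = -10 (mod 10).
    Divide the congruence (and modulus) by g = 10: 2·t ≡ -1 (mod 1).
    Modulo 1 every t works; take t = 0.
    Then x = 13 + 20·0 = 13, valid modulo lcm(20, 10) = 20: x ≡ 13 (mod 20).
  Combine with x ≡ 3 (mod 6): gcd(20, 6) = 2; 3 - 13 = -10, which IS divisible by 2, so compatible.
    Write x = 13 + 20·t and substitute into x ≡ 3 (mod 6): 20·t ≡ 3 − 13 = -10 (mod 6).
    Divide the congruence (and modulus) by g = 2: 10·t ≡ -5 (mod 3).
    Reduce coefficients mod 3: 1·t ≡ 1 (mod 3).
    So t ≡ 1 (mod 3).
    Then x = 13 + 20·1 = 33, valid modulo lcm(20, 6) = 60: x ≡ 33 (mod 60).
Verify: 33 mod 20 = 13, 33 mod 10 = 3, 33 mod 6 = 3.

x ≡ 33 (mod 60).


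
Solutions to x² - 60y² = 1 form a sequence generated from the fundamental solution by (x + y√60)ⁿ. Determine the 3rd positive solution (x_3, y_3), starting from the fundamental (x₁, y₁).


Step 1: Find the fundamental solution (x₁, y₁) of x² - 60y² = 1.
  Expand √60 as a continued fraction. a₀ = ⌊√60⌋ = 7; iterate m_{k+1} = d_k·a_k − m_k, d_{k+1} = (60 − m_{k+1}²)/d_k, a_{k+1} = ⌊(a₀ + m_{k+1})/d_{k+1}⌋ (starting m₀ = 0, d₀ = 1), with convergents p_k = a_k·p_{k-1} + p_{k-2}, q_k = a_k·q_{k-1} + q_{k-2} (p₋₁ = 1, q₋₁ = 0):
  k = 0: a₀ = 7; p₀/q₀ = 7/1; p₀² − 60·q₀² = 49 − 60 = -11.
  k = 1: m = 7, d = 11, a = ⌊(7 + 7)/11⌋ = 1; p/q = (1·7 + 1)/(1·1 + 0) = 8/1; p² − 60·q² = 64 − 60 = 4.
  k = 2: m = 4, d = 4, a = ⌊(7 + 4)/4⌋ = 2; p/q = (2·8 + 7)/(2·1 + 1) = 23/3; p² − 60·q² = 529 − 540 = -11.
  k = 3: m = 4, d = 11, a = ⌊(7 + 4)/11⌋ = 1; p/q = (1·23 + 8)/(1·3 + 1) = 31/4; p² − 60·q² = 961 − 960 = 1.
  The first convergent with p² − 60·q² = 1 gives the fundamental solution (x₁, y₁) = (31, 4).
Step 2: Apply the recurrence (x_{n+1}, y_{n+1}) = (x₁x_n + 60y₁y_n, x₁y_n + y₁x_n) repeatedly.
  From (x_1, y_1) = (31, 4): x_2 = 31·31 + 60·4·4 = 1921; y_2 = 31·4 + 4·31 = 248.
  From (x_2, y_2) = (1921, 248): x_3 = 31·1921 + 60·4·248 = 119071; y_3 = 31·248 + 4·1921 = 15372.
Step 3: Verify x_3² - 60·y_3² = 14177903041 - 14177903040 = 1 (should be 1). ✓

(x_1, y_1) = (31, 4); (x_3, y_3) = (119071, 15372).


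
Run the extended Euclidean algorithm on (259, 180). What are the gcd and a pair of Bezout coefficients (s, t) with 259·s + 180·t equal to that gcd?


Euclidean algorithm on (259, 180) — divide until remainder is 0:
  259 = 1 · 180 + 79
  180 = 2 · 79 + 22
  79 = 3 · 22 + 13
  22 = 1 · 13 + 9
  13 = 1 · 9 + 4
  9 = 2 · 4 + 1
  4 = 4 · 1 + 0
gcd(259, 180) = 1.
Track Bezout coefficients alongside the remainders: start with r₀ = 259 = a·1 + b·0 (s = 1, t = 0) and r₁ = 180 = a·0 + b·1 (s = 0, t = 1); each new remainder r_{k+1} = r_{k-1} − q_k·r_k inherits s_{k+1} = s_{k-1} − q_k·s_k, t_{k+1} = t_{k-1} − q_k·t_k, so r_k = a·s_k + b·t_k at every step:
  q = 1: r = 79, s = 1 − 1·0 = 1, t = 0 − 1·1 = -1  (check: 259·1 + 180·(-1) = 79)
  q = 2: r = 22, s = 0 − 2·1 = -2, t = 1 − 2·(-1) = 3  (check: 259·(-2) + 180·3 = 22)
  q = 3: r = 13, s = 1 − 3·(-2) = 7, t = -1 − 3·3 = -10  (check: 259·7 + 180·(-10) = 13)
  q = 1: r = 9, s = -2 − 1·7 = -9, t = 3 − 1·(-10) = 13  (check: 259·(-9) + 180·13 = 9)
  q = 1: r = 4, s = 7 − 1·(-9) = 16, t = -10 − 1·13 = -23  (check: 259·16 + 180·(-23) = 4)
  q = 2: r = 1, s = -9 − 2·16 = -41, t = 13 − 2·(-23) = 59  (check: 259·(-41) + 180·59 = 1)
The row with r = 1 (the gcd) gives the Bezout coefficients s = -41, t = 59.
Result: 259 · (-41) + 180 · (59) = 1.

gcd(259, 180) = 1; s = -41, t = 59 (check: 259·(-41) + 180·59 = 1).


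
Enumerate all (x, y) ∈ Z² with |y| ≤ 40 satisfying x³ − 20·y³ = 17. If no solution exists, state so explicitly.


The equation is x³ - 20y³ = 17. For fixed y, x³ = 20·y³ + 17, so a solution requires the RHS to be a perfect cube.
Strategy: iterate y from -40 to 40, compute RHS = 20·y³ + 17, and check whether it is a (positive or negative) perfect cube.
Check small values of y:
  y = 0: RHS = 17 is not a perfect cube.
  y = 1: RHS = 37 is not a perfect cube.
  y = -1: RHS = -3 is not a perfect cube.
  y = 2: RHS = 177 is not a perfect cube.
  y = -2: RHS = -143 is not a perfect cube.
  y = 3: RHS = 557 is not a perfect cube.
  y = -3: RHS = -523 is not a perfect cube.
Continuing the search up to |y| = 40 finds no solutions either.
No (x, y) in the scanned range satisfies the equation.

No integer solutions with |y| ≤ 40.


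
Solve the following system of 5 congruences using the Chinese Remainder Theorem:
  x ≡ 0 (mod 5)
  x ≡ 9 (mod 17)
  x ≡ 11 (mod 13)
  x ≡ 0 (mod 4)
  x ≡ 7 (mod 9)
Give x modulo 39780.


Product of moduli M = 5 · 17 · 13 · 4 · 9 = 39780.
Merge one congruence at a time:
  Start: x ≡ 0 (mod 5).
  Combine with x ≡ 9 (mod 17); new modulus lcm = 85.
    Write x = 0 + 5·t and substitute into x ≡ 9 (mod 17): 5·t ≡ 9 − 0 = 9 (mod 17).
    The inverse of 5 mod 17 is 7 (since 5·7 = 35 = 2·17 + 1), so t ≡ 7·9 = 63 ≡ 12 (mod 17).
    Then x = 0 + 5·12 = 60, valid modulo lcm(5, 17) = 85: x ≡ 60 (mod 85).
  Combine with x ≡ 11 (mod 13); new modulus lcm = 1105.
    Write x = 60 + 85·t and substitute into x ≡ 11 (mod 13): 85·t ≡ 11 − 60 = -49 (mod 13).
    Reduce coefficients mod 13: 7·t ≡ 3 (mod 13).
    The inverse of 7 mod 13 is 2 (since 7·2 = 14 = 1·13 + 1), so t ≡ 2·3 = 6 ≡ 6 (mod 13).
    Then x = 60 + 85·6 = 570, valid modulo lcm(85, 13) = 1105: x ≡ 570 (mod 1105).
  Combine with x ≡ 0 (mod 4); new modulus lcm = 4420.
    Write x = 570 + 1105·t and substitute into x ≡ 0 (mod 4): 1105·t ≡ 0 − 570 = -570 (mod 4).
    Reduce coefficients mod 4: 1·t ≡ 2 (mod 4).
    So t ≡ 2 (mod 4).
    Then x = 570 + 1105·2 = 2780, valid modulo lcm(1105, 4) = 4420: x ≡ 2780 (mod 4420).
  Combine with x ≡ 7 (mod 9); new modulus lcm = 39780.
    Write x = 2780 + 4420·t and substitute into x ≡ 7 (mod 9): 4420·t ≡ 7 − 2780 = -2773 (mod 9).
    Reduce coefficients mod 9: 1·t ≡ 8 (mod 9).
    So t ≡ 8 (mod 9).
    Then x = 2780 + 4420·8 = 38140, valid modulo lcm(4420, 9) = 39780: x ≡ 38140 (mod 39780).
Verify against each original: 38140 mod 5 = 0, 38140 mod 17 = 9, 38140 mod 13 = 11, 38140 mod 4 = 0, 38140 mod 9 = 7.

x ≡ 38140 (mod 39780).


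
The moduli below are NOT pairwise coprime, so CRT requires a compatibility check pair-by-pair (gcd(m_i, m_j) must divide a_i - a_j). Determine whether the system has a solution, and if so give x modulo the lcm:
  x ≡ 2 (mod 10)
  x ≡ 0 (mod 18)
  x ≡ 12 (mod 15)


Moduli 10, 18, 15 are not pairwise coprime, so CRT works modulo lcm(m_i) when all pairwise compatibility conditions hold.
Pairwise compatibility: gcd(m_i, m_j) must divide a_i - a_j for every pair.
Merge one congruence at a time:
  Start: x ≡ 2 (mod 10).
  Combine with x ≡ 0 (mod 18): gcd(10, 18) = 2; 0 - 2 = -2, which IS divisible by 2, so compatible.
    Write x = 2 + 10·t and substitute into x ≡ 0 (mod 18): 10·t ≡ 0 − 2 = -2 (mod 18).
    Divide the congruence (and modulus) by g = 2: 5·t ≡ -1 (mod 9).
    Reduce coefficients mod 9: 5·t ≡ 8 (mod 9).
    The inverse of 5 mod 9 is 2 (since 5·2 = 10 = 1·9 + 1), so t ≡ 2·8 = 16 ≡ 7 (mod 9).
    Then x = 2 + 10·7 = 72, valid modulo lcm(10, 18) = 90: x ≡ 72 (mod 90).
  Combine with x ≡ 12 (mod 15): gcd(90, 15) = 15; 12 - 72 = -60, which IS divisible by 15, so compatible.
    Write x = 72 + 90·t and substitute into x ≡ 12 (mod 15): 90·t ≡ 12 − 72 = -60 (mod 15).
    Divide the congruence (and modulus) by g = 15: 6·t ≡ -4 (mod 1).
    Modulo 1 every t works; take t = 0.
    Then x = 72 + 90·0 = 72, valid modulo lcm(90, 15) = 90: x ≡ 72 (mod 90).
Verify: 72 mod 10 = 2, 72 mod 18 = 0, 72 mod 15 = 12.

x ≡ 72 (mod 90).


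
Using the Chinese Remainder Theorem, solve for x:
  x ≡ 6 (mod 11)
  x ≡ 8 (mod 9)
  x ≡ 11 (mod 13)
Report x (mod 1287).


Moduli 11, 9, 13 are pairwise coprime; by CRT there is a unique solution modulo M = 11 · 9 · 13 = 1287.
Solve pairwise, accumulating the modulus:
  Start with x ≡ 6 (mod 11).
  Combine with x ≡ 8 (mod 9): since gcd(11, 9) = 1, we get a unique residue mod 99.
    Write x = 6 + 11·t and substitute into x ≡ 8 (mod 9): 11·t ≡ 8 − 6 = 2 (mod 9).
    Reduce coefficients mod 9: 2·t ≡ 2 (mod 9).
    The inverse of 2 mod 9 is 5 (since 2·5 = 10 = 1·9 + 1), so t ≡ 5·2 = 10 ≡ 1 (mod 9).
    Then x = 6 + 11·1 = 17, valid modulo lcm(11, 9) = 99: x ≡ 17 (mod 99).
  Combine with x ≡ 11 (mod 13): since gcd(99, 13) = 1, we get a unique residue mod 1287.
    Write x = 17 + 99·t and substitute into x ≡ 11 (mod 13): 99·t ≡ 11 − 17 = -6 (mod 13).
    Reduce coefficients mod 13: 8·t ≡ 7 (mod 13).
    The inverse of 8 mod 13 is 5 (since 8·5 = 40 = 3·13 + 1), so t ≡ 5·7 = 35 ≡ 9 (mod 13).
    Then x = 17 + 99·9 = 908, valid modulo lcm(99, 13) = 1287: x ≡ 908 (mod 1287).
Verify: 908 mod 11 = 6 ✓, 908 mod 9 = 8 ✓, 908 mod 13 = 11 ✓.

x ≡ 908 (mod 1287).


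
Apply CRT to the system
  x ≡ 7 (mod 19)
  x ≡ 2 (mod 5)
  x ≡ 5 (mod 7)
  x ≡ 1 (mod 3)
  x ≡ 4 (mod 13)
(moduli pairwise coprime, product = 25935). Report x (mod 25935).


Product of moduli M = 19 · 5 · 7 · 3 · 13 = 25935.
Merge one congruence at a time:
  Start: x ≡ 7 (mod 19).
  Combine with x ≡ 2 (mod 5); new modulus lcm = 95.
    Write x = 7 + 19·t and substitute into x ≡ 2 (mod 5): 19·t ≡ 2 − 7 = -5 (mod 5).
    Reduce coefficients mod 5: 4·t ≡ 0 (mod 5).
    The inverse of 4 mod 5 is 4 (since 4·4 = 16 = 3·5 + 1), so t ≡ 4·0 = 0 ≡ 0 (mod 5).
    Then x = 7 + 19·0 = 7, valid modulo lcm(19, 5) = 95: x ≡ 7 (mod 95).
  Combine with x ≡ 5 (mod 7); new modulus lcm = 665.
    Write x = 7 + 95·t and substitute into x ≡ 5 (mod 7): 95·t ≡ 5 − 7 = -2 (mod 7).
    Reduce coefficients mod 7: 4·t ≡ 5 (mod 7).
    The inverse of 4 mod 7 is 2 (since 4·2 = 8 = 1·7 + 1), so t ≡ 2·5 = 10 ≡ 3 (mod 7).
    Then x = 7 + 95·3 = 292, valid modulo lcm(95, 7) = 665: x ≡ 292 (mod 665).
  Combine with x ≡ 1 (mod 3); new modulus lcm = 1995.
    Write x = 292 + 665·t and substitute into x ≡ 1 (mod 3): 665·t ≡ 1 − 292 = -291 (mod 3).
    Reduce coefficients mod 3: 2·t ≡ 0 (mod 3).
    The inverse of 2 mod 3 is 2 (since 2·2 = 4 = 1·3 + 1), so t ≡ 2·0 = 0 ≡ 0 (mod 3).
    Then x = 292 + 665·0 = 292, valid modulo lcm(665, 3) = 1995: x ≡ 292 (mod 1995).
  Combine with x ≡ 4 (mod 13); new modulus lcm = 25935.
    Write x = 292 + 1995·t and substitute into x ≡ 4 (mod 13): 1995·t ≡ 4 − 292 = -288 (mod 13).
    Reduce coefficients mod 13: 6·t ≡ 11 (mod 13).
    The inverse of 6 mod 13 is 11 (since 6·11 = 66 = 5·13 + 1), so t ≡ 11·11 = 121 ≡ 4 (mod 13).
    Then x = 292 + 1995·4 = 8272, valid modulo lcm(1995, 13) = 25935: x ≡ 8272 (mod 25935).
Verify against each original: 8272 mod 19 = 7, 8272 mod 5 = 2, 8272 mod 7 = 5, 8272 mod 3 = 1, 8272 mod 13 = 4.

x ≡ 8272 (mod 25935).


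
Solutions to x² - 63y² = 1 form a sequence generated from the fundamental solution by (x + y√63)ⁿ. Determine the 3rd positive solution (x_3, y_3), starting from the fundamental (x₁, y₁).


Step 1: Find the fundamental solution (x₁, y₁) of x² - 63y² = 1.
  Expand √63 as a continued fraction. a₀ = ⌊√63⌋ = 7; iterate m_{k+1} = d_k·a_k − m_k, d_{k+1} = (63 − m_{k+1}²)/d_k, a_{k+1} = ⌊(a₀ + m_{k+1})/d_{k+1}⌋ (starting m₀ = 0, d₀ = 1), with convergents p_k = a_k·p_{k-1} + p_{k-2}, q_k = a_k·q_{k-1} + q_{k-2} (p₋₁ = 1, q₋₁ = 0):
  k = 0: a₀ = 7; p₀/q₀ = 7/1; p₀² − 63·q₀² = 49 − 63 = -14.
  k = 1: m = 7, d = 14, a = ⌊(7 + 7)/14⌋ = 1; p/q = (1·7 + 1)/(1·1 + 0) = 8/1; p² − 63·q² = 64 − 63 = 1.
  The first convergent with p² − 63·q² = 1 gives the fundamental solution (x₁, y₁) = (8, 1).
Step 2: Apply the recurrence (x_{n+1}, y_{n+1}) = (x₁x_n + 63y₁y_n, x₁y_n + y₁x_n) repeatedly.
  From (x_1, y_1) = (8, 1): x_2 = 8·8 + 63·1·1 = 127; y_2 = 8·1 + 1·8 = 16.
  From (x_2, y_2) = (127, 16): x_3 = 8·127 + 63·1·16 = 2024; y_3 = 8·16 + 1·127 = 255.
Step 3: Verify x_3² - 63·y_3² = 4096576 - 4096575 = 1 (should be 1). ✓

(x_1, y_1) = (8, 1); (x_3, y_3) = (2024, 255).


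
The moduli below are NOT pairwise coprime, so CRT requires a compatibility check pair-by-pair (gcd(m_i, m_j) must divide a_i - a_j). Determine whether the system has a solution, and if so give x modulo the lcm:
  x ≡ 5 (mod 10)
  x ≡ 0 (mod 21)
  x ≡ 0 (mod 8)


Moduli 10, 21, 8 are not pairwise coprime, so CRT works modulo lcm(m_i) when all pairwise compatibility conditions hold.
Pairwise compatibility: gcd(m_i, m_j) must divide a_i - a_j for every pair.
Merge one congruence at a time:
  Start: x ≡ 5 (mod 10).
  Combine with x ≡ 0 (mod 21): gcd(10, 21) = 1; 0 - 5 = -5, which IS divisible by 1, so compatible.
    Write x = 5 + 10·t and substitute into x ≡ 0 (mod 21): 10·t ≡ 0 − 5 = -5 (mod 21).
    Reduce coefficients mod 21: 10·t ≡ 16 (mod 21).
    The inverse of 10 mod 21 is 19 (since 10·19 = 190 = 9·21 + 1), so t ≡ 19·16 = 304 ≡ 10 (mod 21).
    Then x = 5 + 10·10 = 105, valid modulo lcm(10, 21) = 210: x ≡ 105 (mod 210).
  Combine with x ≡ 0 (mod 8): gcd(210, 8) = 2, and 0 - 105 = -105 is NOT divisible by 2.
    ⇒ system is inconsistent (no integer solution).

No solution (the system is inconsistent).


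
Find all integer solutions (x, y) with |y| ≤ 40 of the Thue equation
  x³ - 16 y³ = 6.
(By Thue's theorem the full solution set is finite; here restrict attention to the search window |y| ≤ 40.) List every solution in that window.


The equation is x³ - 16y³ = 6. For fixed y, x³ = 16·y³ + 6, so a solution requires the RHS to be a perfect cube.
Strategy: iterate y from -40 to 40, compute RHS = 16·y³ + 6, and check whether it is a (positive or negative) perfect cube.
Check small values of y:
  y = 0: RHS = 6 is not a perfect cube.
  y = 1: RHS = 22 is not a perfect cube.
  y = -1: RHS = -10 is not a perfect cube.
  y = 2: RHS = 134 is not a perfect cube.
  y = -2: RHS = -122 is not a perfect cube.
  y = 3: RHS = 438 is not a perfect cube.
  y = -3: RHS = -426 is not a perfect cube.
Continuing the search up to |y| = 40 finds no solutions either.
No (x, y) in the scanned range satisfies the equation.

No integer solutions with |y| ≤ 40.


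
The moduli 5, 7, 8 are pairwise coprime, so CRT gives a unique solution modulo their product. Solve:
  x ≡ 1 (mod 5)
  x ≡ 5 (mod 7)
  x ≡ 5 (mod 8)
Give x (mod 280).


Moduli 5, 7, 8 are pairwise coprime; by CRT there is a unique solution modulo M = 5 · 7 · 8 = 280.
Solve pairwise, accumulating the modulus:
  Start with x ≡ 1 (mod 5).
  Combine with x ≡ 5 (mod 7): since gcd(5, 7) = 1, we get a unique residue mod 35.
    Write x = 1 + 5·t and substitute into x ≡ 5 (mod 7): 5·t ≡ 5 − 1 = 4 (mod 7).
    The inverse of 5 mod 7 is 3 (since 5·3 = 15 = 2·7 + 1), so t ≡ 3·4 = 12 ≡ 5 (mod 7).
    Then x = 1 + 5·5 = 26, valid modulo lcm(5, 7) = 35: x ≡ 26 (mod 35).
  Combine with x ≡ 5 (mod 8): since gcd(35, 8) = 1, we get a unique residue mod 280.
    Write x = 26 + 35·t and substitute into x ≡ 5 (mod 8): 35·t ≡ 5 − 26 = -21 (mod 8).
    Reduce coefficients mod 8: 3·t ≡ 3 (mod 8).
    The inverse of 3 mod 8 is 3 (since 3·3 = 9 = 1·8 + 1), so t ≡ 3·3 = 9 ≡ 1 (mod 8).
    Then x = 26 + 35·1 = 61, valid modulo lcm(35, 8) = 280: x ≡ 61 (mod 280).
Verify: 61 mod 5 = 1 ✓, 61 mod 7 = 5 ✓, 61 mod 8 = 5 ✓.

x ≡ 61 (mod 280).


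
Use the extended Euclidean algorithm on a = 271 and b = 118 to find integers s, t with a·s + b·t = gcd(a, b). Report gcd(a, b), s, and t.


Euclidean algorithm on (271, 118) — divide until remainder is 0:
  271 = 2 · 118 + 35
  118 = 3 · 35 + 13
  35 = 2 · 13 + 9
  13 = 1 · 9 + 4
  9 = 2 · 4 + 1
  4 = 4 · 1 + 0
gcd(271, 118) = 1.
Track Bezout coefficients alongside the remainders: start with r₀ = 271 = a·1 + b·0 (s = 1, t = 0) and r₁ = 118 = a·0 + b·1 (s = 0, t = 1); each new remainder r_{k+1} = r_{k-1} − q_k·r_k inherits s_{k+1} = s_{k-1} − q_k·s_k, t_{k+1} = t_{k-1} − q_k·t_k, so r_k = a·s_k + b·t_k at every step:
  q = 2: r = 35, s = 1 − 2·0 = 1, t = 0 − 2·1 = -2  (check: 271·1 + 118·(-2) = 35)
  q = 3: r = 13, s = 0 − 3·1 = -3, t = 1 − 3·(-2) = 7  (check: 271·(-3) + 118·7 = 13)
  q = 2: r = 9, s = 1 − 2·(-3) = 7, t = -2 − 2·7 = -16  (check: 271·7 + 118·(-16) = 9)
  q = 1: r = 4, s = -3 − 1·7 = -10, t = 7 − 1·(-16) = 23  (check: 271·(-10) + 118·23 = 4)
  q = 2: r = 1, s = 7 − 2·(-10) = 27, t = -16 − 2·23 = -62  (check: 271·27 + 118·(-62) = 1)
The row with r = 1 (the gcd) gives the Bezout coefficients s = 27, t = -62.
Result: 271 · (27) + 118 · (-62) = 1.

gcd(271, 118) = 1; s = 27, t = -62 (check: 271·27 + 118·(-62) = 1).


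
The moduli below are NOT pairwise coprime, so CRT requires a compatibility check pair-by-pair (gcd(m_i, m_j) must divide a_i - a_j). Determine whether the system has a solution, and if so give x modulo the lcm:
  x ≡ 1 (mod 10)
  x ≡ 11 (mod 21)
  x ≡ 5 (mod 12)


Moduli 10, 21, 12 are not pairwise coprime, so CRT works modulo lcm(m_i) when all pairwise compatibility conditions hold.
Pairwise compatibility: gcd(m_i, m_j) must divide a_i - a_j for every pair.
Merge one congruence at a time:
  Start: x ≡ 1 (mod 10).
  Combine with x ≡ 11 (mod 21): gcd(10, 21) = 1; 11 - 1 = 10, which IS divisible by 1, so compatible.
    Write x = 1 + 10·t and substitute into x ≡ 11 (mod 21): 10·t ≡ 11 − 1 = 10 (mod 21).
    The inverse of 10 mod 21 is 19 (since 10·19 = 190 = 9·21 + 1), so t ≡ 19·10 = 190 ≡ 1 (mod 21).
    Then x = 1 + 10·1 = 11, valid modulo lcm(10, 21) = 210: x ≡ 11 (mod 210).
  Combine with x ≡ 5 (mod 12): gcd(210, 12) = 6; 5 - 11 = -6, which IS divisible by 6, so compatible.
    Write x = 11 + 210·t and substitute into x ≡ 5 (mod 12): 210·t ≡ 5 − 11 = -6 (mod 12).
    Divide the congruence (and modulus) by g = 6: 35·t ≡ -1 (mod 2).
    Reduce coefficients mod 2: 1·t ≡ 1 (mod 2).
    So t ≡ 1 (mod 2).
    Then x = 11 + 210·1 = 221, valid modulo lcm(210, 12) = 420: x ≡ 221 (mod 420).
Verify: 221 mod 10 = 1, 221 mod 21 = 11, 221 mod 12 = 5.

x ≡ 221 (mod 420).


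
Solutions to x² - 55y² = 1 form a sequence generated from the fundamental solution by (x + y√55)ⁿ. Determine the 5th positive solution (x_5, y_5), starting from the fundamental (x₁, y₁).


Step 1: Find the fundamental solution (x₁, y₁) of x² - 55y² = 1.
  Expand √55 as a continued fraction. a₀ = ⌊√55⌋ = 7; iterate m_{k+1} = d_k·a_k − m_k, d_{k+1} = (55 − m_{k+1}²)/d_k, a_{k+1} = ⌊(a₀ + m_{k+1})/d_{k+1}⌋ (starting m₀ = 0, d₀ = 1), with convergents p_k = a_k·p_{k-1} + p_{k-2}, q_k = a_k·q_{k-1} + q_{k-2} (p₋₁ = 1, q₋₁ = 0):
  k = 0: a₀ = 7; p₀/q₀ = 7/1; p₀² − 55·q₀² = 49 − 55 = -6.
  k = 1: m = 7, d = 6, a = ⌊(7 + 7)/6⌋ = 2; p/q = (2·7 + 1)/(2·1 + 0) = 15/2; p² − 55·q² = 225 − 220 = 5.
  k = 2: m = 5, d = 5, a = ⌊(7 + 5)/5⌋ = 2; p/q = (2·15 + 7)/(2·2 + 1) = 37/5; p² − 55·q² = 1369 − 1375 = -6.
  k = 3: m = 5, d = 6, a = ⌊(7 + 5)/6⌋ = 2; p/q = (2·37 + 15)/(2·5 + 2) = 89/12; p² − 55·q² = 7921 − 7920 = 1.
  The first convergent with p² − 55·q² = 1 gives the fundamental solution (x₁, y₁) = (89, 12).
Step 2: Apply the recurrence (x_{n+1}, y_{n+1}) = (x₁x_n + 55y₁y_n, x₁y_n + y₁x_n) repeatedly.
  From (x_1, y_1) = (89, 12): x_2 = 89·89 + 55·12·12 = 15841; y_2 = 89·12 + 12·89 = 2136.
  From (x_2, y_2) = (15841, 2136): x_3 = 89·15841 + 55·12·2136 = 2819609; y_3 = 89·2136 + 12·15841 = 380196.
  From (x_3, y_3) = (2819609, 380196): x_4 = 89·2819609 + 55·12·380196 = 501874561; y_4 = 89·380196 + 12·2819609 = 67672752.
  From (x_4, y_4) = (501874561, 67672752): x_5 = 89·501874561 + 55·12·67672752 = 89330852249; y_5 = 89·67672752 + 12·501874561 = 12045369660.
Step 3: Verify x_5² - 55·y_5² = 7980001163532668358001 - 7980001163532668358000 = 1 (should be 1). ✓

(x_1, y_1) = (89, 12); (x_5, y_5) = (89330852249, 12045369660).


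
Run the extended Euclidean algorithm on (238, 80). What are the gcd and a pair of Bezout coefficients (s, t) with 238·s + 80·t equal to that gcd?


Euclidean algorithm on (238, 80) — divide until remainder is 0:
  238 = 2 · 80 + 78
  80 = 1 · 78 + 2
  78 = 39 · 2 + 0
gcd(238, 80) = 2.
Track Bezout coefficients alongside the remainders: start with r₀ = 238 = a·1 + b·0 (s = 1, t = 0) and r₁ = 80 = a·0 + b·1 (s = 0, t = 1); each new remainder r_{k+1} = r_{k-1} − q_k·r_k inherits s_{k+1} = s_{k-1} − q_k·s_k, t_{k+1} = t_{k-1} − q_k·t_k, so r_k = a·s_k + b·t_k at every step:
  q = 2: r = 78, s = 1 − 2·0 = 1, t = 0 − 2·1 = -2  (check: 238·1 + 80·(-2) = 78)
  q = 1: r = 2, s = 0 − 1·1 = -1, t = 1 − 1·(-2) = 3  (check: 238·(-1) + 80·3 = 2)
The row with r = 2 (the gcd) gives the Bezout coefficients s = -1, t = 3.
Result: 238 · (-1) + 80 · (3) = 2.

gcd(238, 80) = 2; s = -1, t = 3 (check: 238·(-1) + 80·3 = 2).


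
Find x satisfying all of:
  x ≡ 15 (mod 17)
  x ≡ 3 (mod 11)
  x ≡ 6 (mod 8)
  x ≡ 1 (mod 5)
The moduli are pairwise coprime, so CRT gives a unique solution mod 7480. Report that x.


Product of moduli M = 17 · 11 · 8 · 5 = 7480.
Merge one congruence at a time:
  Start: x ≡ 15 (mod 17).
  Combine with x ≡ 3 (mod 11); new modulus lcm = 187.
    Write x = 15 + 17·t and substitute into x ≡ 3 (mod 11): 17·t ≡ 3 − 15 = -12 (mod 11).
    Reduce coefficients mod 11: 6·t ≡ 10 (mod 11).
    The inverse of 6 mod 11 is 2 (since 6·2 = 12 = 1·11 + 1), so t ≡ 2·10 = 20 ≡ 9 (mod 11).
    Then x = 15 + 17·9 = 168, valid modulo lcm(17, 11) = 187: x ≡ 168 (mod 187).
  Combine with x ≡ 6 (mod 8); new modulus lcm = 1496.
    Write x = 168 + 187·t and substitute into x ≡ 6 (mod 8): 187·t ≡ 6 − 168 = -162 (mod 8).
    Reduce coefficients mod 8: 3·t ≡ 6 (mod 8).
    The inverse of 3 mod 8 is 3 (since 3·3 = 9 = 1·8 + 1), so t ≡ 3·6 = 18 ≡ 2 (mod 8).
    Then x = 168 + 187·2 = 542, valid modulo lcm(187, 8) = 1496: x ≡ 542 (mod 1496).
  Combine with x ≡ 1 (mod 5); new modulus lcm = 7480.
    Write x = 542 + 1496·t and substitute into x ≡ 1 (mod 5): 1496·t ≡ 1 − 542 = -541 (mod 5).
    Reduce coefficients mod 5: 1·t ≡ 4 (mod 5).
    So t ≡ 4 (mod 5).
    Then x = 542 + 1496·4 = 6526, valid modulo lcm(1496, 5) = 7480: x ≡ 6526 (mod 7480).
Verify against each original: 6526 mod 17 = 15, 6526 mod 11 = 3, 6526 mod 8 = 6, 6526 mod 5 = 1.

x ≡ 6526 (mod 7480).


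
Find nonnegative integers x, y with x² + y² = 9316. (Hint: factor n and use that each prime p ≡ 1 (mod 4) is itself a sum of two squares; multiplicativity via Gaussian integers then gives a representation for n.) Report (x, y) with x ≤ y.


Step 1: Factor n = 9316 = 2^2 · 17 · 137.
Step 2: Check the mod-4 condition on each prime factor: 2 = 2 (special); 17 ≡ 1 (mod 4), exponent 1; 137 ≡ 1 (mod 4), exponent 1.
All primes ≡ 3 (mod 4) appear to even exponent (or don't appear), so by the two-squares theorem n IS expressible as a sum of two squares.
Step 3: Build a representation. Group n = k² · m with k = 2 and m = 17 · 137 = 2329 (a product of primes ≡ 1 (mod 4)); a representation of m scales to one of n via (k·x)² + (k·y)² = k²(x² + y²). Each prime p ≡ 1 (mod 4) is itself a sum of two squares; find a² by testing p − a² for a perfect square:
  17: 17 − 1² = 16 = 4² ⇒ 17 = 1² + 4².
  137: 137 − 1² = 136, 137 − 2² = 133, 137 − 3² = 128, 137 − 4² = 121 = 11² ⇒ 137 = 4² + 11².
  Combine using the Brahmagupta–Fibonacci identity (a² + b²)(c² + d²) = (ac − bd)² + (ad + bc)² = (ac + bd)² + (ad − bc)²:
  17 · 137 = 2329: from (1² + 4²)(4² + 11²), take (1·4 − 4·11, 1·11 + 4·4) = (4 − 44, 11 + 16) = (-40, 27); dropping signs (only squares matter) gives (40, 27); check 40² + 27² = 1600 + 729 = 2329 ✓.
  Scale by k = 2: (2·40, 2·27) = (80, 54).
Step 4: Order so x ≤ y and verify: 54² + 80² = 2916 + 6400 = 9316 = n. ✓

n = 9316 = 54² + 80² (one valid representation with x ≤ y).


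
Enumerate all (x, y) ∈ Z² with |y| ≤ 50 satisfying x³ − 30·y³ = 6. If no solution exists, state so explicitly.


The equation is x³ - 30y³ = 6. For fixed y, x³ = 30·y³ + 6, so a solution requires the RHS to be a perfect cube.
Strategy: iterate y from -50 to 50, compute RHS = 30·y³ + 6, and check whether it is a (positive or negative) perfect cube.
Check small values of y:
  y = 0: RHS = 6 is not a perfect cube.
  y = 1: RHS = 36 is not a perfect cube.
  y = -1: RHS = -24 is not a perfect cube.
  y = 2: RHS = 246 is not a perfect cube.
  y = -2: RHS = -234 is not a perfect cube.
  y = 3: RHS = 816 is not a perfect cube.
  y = -3: RHS = -804 is not a perfect cube.
Continuing the search up to |y| = 50 finds no solutions either.
No (x, y) in the scanned range satisfies the equation.

No integer solutions with |y| ≤ 50.


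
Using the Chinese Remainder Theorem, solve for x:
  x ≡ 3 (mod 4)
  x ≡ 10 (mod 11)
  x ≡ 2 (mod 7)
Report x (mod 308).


Moduli 4, 11, 7 are pairwise coprime; by CRT there is a unique solution modulo M = 4 · 11 · 7 = 308.
Solve pairwise, accumulating the modulus:
  Start with x ≡ 3 (mod 4).
  Combine with x ≡ 10 (mod 11): since gcd(4, 11) = 1, we get a unique residue mod 44.
    Write x = 3 + 4·t and substitute into x ≡ 10 (mod 11): 4·t ≡ 10 − 3 = 7 (mod 11).
    The inverse of 4 mod 11 is 3 (since 4·3 = 12 = 1·11 + 1), so t ≡ 3·7 = 21 ≡ 10 (mod 11).
    Then x = 3 + 4·10 = 43, valid modulo lcm(4, 11) = 44: x ≡ 43 (mod 44).
  Combine with x ≡ 2 (mod 7): since gcd(44, 7) = 1, we get a unique residue mod 308.
    Write x = 43 + 44·t and substitute into x ≡ 2 (mod 7): 44·t ≡ 2 − 43 = -41 (mod 7).
    Reduce coefficients mod 7: 2·t ≡ 1 (mod 7).
    The inverse of 2 mod 7 is 4 (since 2·4 = 8 = 1·7 + 1), so t ≡ 4·1 = 4 ≡ 4 (mod 7).
    Then x = 43 + 44·4 = 219, valid modulo lcm(44, 7) = 308: x ≡ 219 (mod 308).
Verify: 219 mod 4 = 3 ✓, 219 mod 11 = 10 ✓, 219 mod 7 = 2 ✓.

x ≡ 219 (mod 308).


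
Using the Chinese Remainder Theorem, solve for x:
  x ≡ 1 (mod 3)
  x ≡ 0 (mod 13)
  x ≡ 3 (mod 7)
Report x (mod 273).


Moduli 3, 13, 7 are pairwise coprime; by CRT there is a unique solution modulo M = 3 · 13 · 7 = 273.
Solve pairwise, accumulating the modulus:
  Start with x ≡ 1 (mod 3).
  Combine with x ≡ 0 (mod 13): since gcd(3, 13) = 1, we get a unique residue mod 39.
    Write x = 1 + 3·t and substitute into x ≡ 0 (mod 13): 3·t ≡ 0 − 1 = -1 (mod 13).
    Reduce coefficients mod 13: 3·t ≡ 12 (mod 13).
    The inverse of 3 mod 13 is 9 (since 3·9 = 27 = 2·13 + 1), so t ≡ 9·12 = 108 ≡ 4 (mod 13).
    Then x = 1 + 3·4 = 13, valid modulo lcm(3, 13) = 39: x ≡ 13 (mod 39).
  Combine with x ≡ 3 (mod 7): since gcd(39, 7) = 1, we get a unique residue mod 273.
    Write x = 13 + 39·t and substitute into x ≡ 3 (mod 7): 39·t ≡ 3 − 13 = -10 (mod 7).
    Reduce coefficients mod 7: 4·t ≡ 4 (mod 7).
    The inverse of 4 mod 7 is 2 (since 4·2 = 8 = 1·7 + 1), so t ≡ 2·4 = 8 ≡ 1 (mod 7).
    Then x = 13 + 39·1 = 52, valid modulo lcm(39, 7) = 273: x ≡ 52 (mod 273).
Verify: 52 mod 3 = 1 ✓, 52 mod 13 = 0 ✓, 52 mod 7 = 3 ✓.

x ≡ 52 (mod 273).


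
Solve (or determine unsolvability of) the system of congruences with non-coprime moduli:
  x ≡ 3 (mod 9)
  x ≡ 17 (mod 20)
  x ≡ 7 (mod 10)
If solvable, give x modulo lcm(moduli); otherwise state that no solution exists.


Moduli 9, 20, 10 are not pairwise coprime, so CRT works modulo lcm(m_i) when all pairwise compatibility conditions hold.
Pairwise compatibility: gcd(m_i, m_j) must divide a_i - a_j for every pair.
Merge one congruence at a time:
  Start: x ≡ 3 (mod 9).
  Combine with x ≡ 17 (mod 20): gcd(9, 20) = 1; 17 - 3 = 14, which IS divisible by 1, so compatible.
    Write x = 3 + 9·t and substitute into x ≡ 17 (mod 20): 9·t ≡ 17 − 3 = 14 (mod 20).
    The inverse of 9 mod 20 is 9 (since 9·9 = 81 = 4·20 + 1), so t ≡ 9·14 = 126 ≡ 6 (mod 20).
    Then x = 3 + 9·6 = 57, valid modulo lcm(9, 20) = 180: x ≡ 57 (mod 180).
  Combine with x ≡ 7 (mod 10): gcd(180, 10) = 10; 7 - 57 = -50, which IS divisible by 10, so compatible.
    Write x = 57 + 180·t and substitute into x ≡ 7 (mod 10): 180·t ≡ 7 − 57 = -50 (mod 10).
    Divide the congruence (and modulus) by g = 10: 18·t ≡ -5 (mod 1).
    Modulo 1 every t works; take t = 0.
    Then x = 57 + 180·0 = 57, valid modulo lcm(180, 10) = 180: x ≡ 57 (mod 180).
Verify: 57 mod 9 = 3, 57 mod 20 = 17, 57 mod 10 = 7.

x ≡ 57 (mod 180).


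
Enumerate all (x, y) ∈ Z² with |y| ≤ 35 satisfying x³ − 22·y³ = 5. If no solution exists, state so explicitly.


The equation is x³ - 22y³ = 5. For fixed y, x³ = 22·y³ + 5, so a solution requires the RHS to be a perfect cube.
Strategy: iterate y from -35 to 35, compute RHS = 22·y³ + 5, and check whether it is a (positive or negative) perfect cube.
Check small values of y:
  y = 0: RHS = 5 is not a perfect cube.
  y = 1: RHS = 27 = (3)³ ⇒ x = 3 works.
  y = -1: RHS = -17 is not a perfect cube.
  y = 2: RHS = 181 is not a perfect cube.
  y = -2: RHS = -171 is not a perfect cube.
  y = 3: RHS = 599 is not a perfect cube.
  y = -3: RHS = -589 is not a perfect cube.
Continuing the search up to |y| = 35 finds no further solutions beyond those listed.
Collected solutions: (3, 1).

Solutions (with |y| ≤ 35): (3, 1).


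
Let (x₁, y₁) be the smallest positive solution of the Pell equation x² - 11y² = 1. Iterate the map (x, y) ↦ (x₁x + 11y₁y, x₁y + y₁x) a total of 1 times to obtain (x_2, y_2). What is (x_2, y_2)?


Step 1: Find the fundamental solution (x₁, y₁) of x² - 11y² = 1.
  Expand √11 as a continued fraction. a₀ = ⌊√11⌋ = 3; iterate m_{k+1} = d_k·a_k − m_k, d_{k+1} = (11 − m_{k+1}²)/d_k, a_{k+1} = ⌊(a₀ + m_{k+1})/d_{k+1}⌋ (starting m₀ = 0, d₀ = 1), with convergents p_k = a_k·p_{k-1} + p_{k-2}, q_k = a_k·q_{k-1} + q_{k-2} (p₋₁ = 1, q₋₁ = 0):
  k = 0: a₀ = 3; p₀/q₀ = 3/1; p₀² − 11·q₀² = 9 − 11 = -2.
  k = 1: m = 3, d = 2, a = ⌊(3 + 3)/2⌋ = 3; p/q = (3·3 + 1)/(3·1 + 0) = 10/3; p² − 11·q² = 100 − 99 = 1.
  The first convergent with p² − 11·q² = 1 gives the fundamental solution (x₁, y₁) = (10, 3).
Step 2: Apply the recurrence (x_{n+1}, y_{n+1}) = (x₁x_n + 11y₁y_n, x₁y_n + y₁x_n) repeatedly.
  From (x_1, y_1) = (10, 3): x_2 = 10·10 + 11·3·3 = 199; y_2 = 10·3 + 3·10 = 60.
Step 3: Verify x_2² - 11·y_2² = 39601 - 39600 = 1 (should be 1). ✓

(x_1, y_1) = (10, 3); (x_2, y_2) = (199, 60).


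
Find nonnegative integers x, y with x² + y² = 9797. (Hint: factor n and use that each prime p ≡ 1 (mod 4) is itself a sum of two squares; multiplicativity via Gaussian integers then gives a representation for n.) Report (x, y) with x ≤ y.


Step 1: Factor n = 9797 = 97 · 101.
Step 2: Check the mod-4 condition on each prime factor: 97 ≡ 1 (mod 4), exponent 1; 101 ≡ 1 (mod 4), exponent 1.
All primes ≡ 3 (mod 4) appear to even exponent (or don't appear), so by the two-squares theorem n IS expressible as a sum of two squares.
Step 3: Build a representation. Here n = 97 · 101 is a product of primes ≡ 1 (mod 4). Each prime p ≡ 1 (mod 4) is itself a sum of two squares; find a² by testing p − a² for a perfect square:
  97: 97 − 1² = 96, 97 − 2² = 93, 97 − 3² = 88, 97 − 4² = 81 = 9² ⇒ 97 = 4² + 9².
  101: 101 − 1² = 100 = 10² ⇒ 101 = 1² + 10².
  Combine using the Brahmagupta–Fibonacci identity (a² + b²)(c² + d²) = (ac − bd)² + (ad + bc)² = (ac + bd)² + (ad − bc)²:
  97 · 101 = 9797: from (4² + 9²)(1² + 10²), take (4·1 − 9·10, 4·10 + 9·1) = (4 − 90, 40 + 9) = (-86, 49); dropping signs (only squares matter) gives (86, 49); check 86² + 49² = 7396 + 2401 = 9797 ✓.
Step 4: Order so x ≤ y and verify: 49² + 86² = 2401 + 7396 = 9797 = n. ✓

n = 9797 = 49² + 86² (one valid representation with x ≤ y).


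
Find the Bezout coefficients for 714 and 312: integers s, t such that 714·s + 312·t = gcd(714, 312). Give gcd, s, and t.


Euclidean algorithm on (714, 312) — divide until remainder is 0:
  714 = 2 · 312 + 90
  312 = 3 · 90 + 42
  90 = 2 · 42 + 6
  42 = 7 · 6 + 0
gcd(714, 312) = 6.
Track Bezout coefficients alongside the remainders: start with r₀ = 714 = a·1 + b·0 (s = 1, t = 0) and r₁ = 312 = a·0 + b·1 (s = 0, t = 1); each new remainder r_{k+1} = r_{k-1} − q_k·r_k inherits s_{k+1} = s_{k-1} − q_k·s_k, t_{k+1} = t_{k-1} − q_k·t_k, so r_k = a·s_k + b·t_k at every step:
  q = 2: r = 90, s = 1 − 2·0 = 1, t = 0 − 2·1 = -2  (check: 714·1 + 312·(-2) = 90)
  q = 3: r = 42, s = 0 − 3·1 = -3, t = 1 − 3·(-2) = 7  (check: 714·(-3) + 312·7 = 42)
  q = 2: r = 6, s = 1 − 2·(-3) = 7, t = -2 − 2·7 = -16  (check: 714·7 + 312·(-16) = 6)
The row with r = 6 (the gcd) gives the Bezout coefficients s = 7, t = -16.
Result: 714 · (7) + 312 · (-16) = 6.

gcd(714, 312) = 6; s = 7, t = -16 (check: 714·7 + 312·(-16) = 6).


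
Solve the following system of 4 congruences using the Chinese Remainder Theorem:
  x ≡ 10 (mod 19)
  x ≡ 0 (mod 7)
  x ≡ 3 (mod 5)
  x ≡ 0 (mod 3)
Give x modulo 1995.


Product of moduli M = 19 · 7 · 5 · 3 = 1995.
Merge one congruence at a time:
  Start: x ≡ 10 (mod 19).
  Combine with x ≡ 0 (mod 7); new modulus lcm = 133.
    Write x = 10 + 19·t and substitute into x ≡ 0 (mod 7): 19·t ≡ 0 − 10 = -10 (mod 7).
    Reduce coefficients mod 7: 5·t ≡ 4 (mod 7).
    The inverse of 5 mod 7 is 3 (since 5·3 = 15 = 2·7 + 1), so t ≡ 3·4 = 12 ≡ 5 (mod 7).
    Then x = 10 + 19·5 = 105, valid modulo lcm(19, 7) = 133: x ≡ 105 (mod 133).
  Combine with x ≡ 3 (mod 5); new modulus lcm = 665.
    Write x = 105 + 133·t and substitute into x ≡ 3 (mod 5): 133·t ≡ 3 − 105 = -102 (mod 5).
    Reduce coefficients mod 5: 3·t ≡ 3 (mod 5).
    The inverse of 3 mod 5 is 2 (since 3·2 = 6 = 1·5 + 1), so t ≡ 2·3 = 6 ≡ 1 (mod 5).
    Then x = 105 + 133·1 = 238, valid modulo lcm(133, 5) = 665: x ≡ 238 (mod 665).
  Combine with x ≡ 0 (mod 3); new modulus lcm = 1995.
    Write x = 238 + 665·t and substitute into x ≡ 0 (mod 3): 665·t ≡ 0 − 238 = -238 (mod 3).
    Reduce coefficients mod 3: 2·t ≡ 2 (mod 3).
    The inverse of 2 mod 3 is 2 (since 2·2 = 4 = 1·3 + 1), so t ≡ 2·2 = 4 ≡ 1 (mod 3).
    Then x = 238 + 665·1 = 903, valid modulo lcm(665, 3) = 1995: x ≡ 903 (mod 1995).
Verify against each original: 903 mod 19 = 10, 903 mod 7 = 0, 903 mod 5 = 3, 903 mod 3 = 0.

x ≡ 903 (mod 1995).


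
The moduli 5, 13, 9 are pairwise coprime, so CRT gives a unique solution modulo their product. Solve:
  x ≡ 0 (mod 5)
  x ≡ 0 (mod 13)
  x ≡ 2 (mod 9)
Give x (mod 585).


Moduli 5, 13, 9 are pairwise coprime; by CRT there is a unique solution modulo M = 5 · 13 · 9 = 585.
Solve pairwise, accumulating the modulus:
  Start with x ≡ 0 (mod 5).
  Combine with x ≡ 0 (mod 13): since gcd(5, 13) = 1, we get a unique residue mod 65.
    Write x = 0 + 5·t and substitute into x ≡ 0 (mod 13): 5·t ≡ 0 − 0 = 0 (mod 13).
    The inverse of 5 mod 13 is 8 (since 5·8 = 40 = 3·13 + 1), so t ≡ 8·0 = 0 ≡ 0 (mod 13).
    Then x = 0 + 5·0 = 0, valid modulo lcm(5, 13) = 65: x ≡ 0 (mod 65).
  Combine with x ≡ 2 (mod 9): since gcd(65, 9) = 1, we get a unique residue mod 585.
    Write x = 0 + 65·t and substitute into x ≡ 2 (mod 9): 65·t ≡ 2 − 0 = 2 (mod 9).
    Reduce coefficients mod 9: 2·t ≡ 2 (mod 9).
    The inverse of 2 mod 9 is 5 (since 2·5 = 10 = 1·9 + 1), so t ≡ 5·2 = 10 ≡ 1 (mod 9).
    Then x = 0 + 65·1 = 65, valid modulo lcm(65, 9) = 585: x ≡ 65 (mod 585).
Verify: 65 mod 5 = 0 ✓, 65 mod 13 = 0 ✓, 65 mod 9 = 2 ✓.

x ≡ 65 (mod 585).


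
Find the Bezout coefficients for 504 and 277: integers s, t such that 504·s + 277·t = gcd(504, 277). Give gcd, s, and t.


Euclidean algorithm on (504, 277) — divide until remainder is 0:
  504 = 1 · 277 + 227
  277 = 1 · 227 + 50
  227 = 4 · 50 + 27
  50 = 1 · 27 + 23
  27 = 1 · 23 + 4
  23 = 5 · 4 + 3
  4 = 1 · 3 + 1
  3 = 3 · 1 + 0
gcd(504, 277) = 1.
Track Bezout coefficients alongside the remainders: start with r₀ = 504 = a·1 + b·0 (s = 1, t = 0) and r₁ = 277 = a·0 + b·1 (s = 0, t = 1); each new remainder r_{k+1} = r_{k-1} − q_k·r_k inherits s_{k+1} = s_{k-1} − q_k·s_k, t_{k+1} = t_{k-1} − q_k·t_k, so r_k = a·s_k + b·t_k at every step:
  q = 1: r = 227, s = 1 − 1·0 = 1, t = 0 − 1·1 = -1  (check: 504·1 + 277·(-1) = 227)
  q = 1: r = 50, s = 0 − 1·1 = -1, t = 1 − 1·(-1) = 2  (check: 504·(-1) + 277·2 = 50)
  q = 4: r = 27, s = 1 − 4·(-1) = 5, t = -1 − 4·2 = -9  (check: 504·5 + 277·(-9) = 27)
  q = 1: r = 23, s = -1 − 1·5 = -6, t = 2 − 1·(-9) = 11  (check: 504·(-6) + 277·11 = 23)
  q = 1: r = 4, s = 5 − 1·(-6) = 11, t = -9 − 1·11 = -20  (check: 504·11 + 277·(-20) = 4)
  q = 5: r = 3, s = -6 − 5·11 = -61, t = 11 − 5·(-20) = 111  (check: 504·(-61) + 277·111 = 3)
  q = 1: r = 1, s = 11 − 1·(-61) = 72, t = -20 − 1·111 = -131  (check: 504·72 + 277·(-131) = 1)
The row with r = 1 (the gcd) gives the Bezout coefficients s = 72, t = -131.
Result: 504 · (72) + 277 · (-131) = 1.

gcd(504, 277) = 1; s = 72, t = -131 (check: 504·72 + 277·(-131) = 1).


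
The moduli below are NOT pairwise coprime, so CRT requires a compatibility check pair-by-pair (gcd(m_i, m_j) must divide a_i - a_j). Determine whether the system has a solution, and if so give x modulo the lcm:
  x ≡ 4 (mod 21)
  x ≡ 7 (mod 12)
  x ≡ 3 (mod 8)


Moduli 21, 12, 8 are not pairwise coprime, so CRT works modulo lcm(m_i) when all pairwise compatibility conditions hold.
Pairwise compatibility: gcd(m_i, m_j) must divide a_i - a_j for every pair.
Merge one congruence at a time:
  Start: x ≡ 4 (mod 21).
  Combine with x ≡ 7 (mod 12): gcd(21, 12) = 3; 7 - 4 = 3, which IS divisible by 3, so compatible.
    Write x = 4 + 21·t and substitute into x ≡ 7 (mod 12): 21·t ≡ 7 − 4 = 3 (mod 12).
    Divide the congruence (and modulus) by g = 3: 7·t ≡ 1 (mod 4).
    Reduce coefficients mod 4: 3·t ≡ 1 (mod 4).
    The inverse of 3 mod 4 is 3 (since 3·3 = 9 = 2·4 + 1), so t ≡ 3·1 = 3 ≡ 3 (mod 4).
    Then x = 4 + 21·3 = 67, valid modulo lcm(21, 12) = 84: x ≡ 67 (mod 84).
  Combine with x ≡ 3 (mod 8): gcd(84, 8) = 4; 3 - 67 = -64, which IS divisible by 4, so compatible.
    Write x = 67 + 84·t and substitute into x ≡ 3 (mod 8): 84·t ≡ 3 − 67 = -64 (mod 8).
    Divide the congruence (and modulus) by g = 4: 21·t ≡ -16 (mod 2).
    Reduce coefficients mod 2: 1·t ≡ 0 (mod 2).
    So t ≡ 0 (mod 2).
    Then x = 67 + 84·0 = 67, valid modulo lcm(84, 8) = 168: x ≡ 67 (mod 168).
Verify: 67 mod 21 = 4, 67 mod 12 = 7, 67 mod 8 = 3.

x ≡ 67 (mod 168).
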